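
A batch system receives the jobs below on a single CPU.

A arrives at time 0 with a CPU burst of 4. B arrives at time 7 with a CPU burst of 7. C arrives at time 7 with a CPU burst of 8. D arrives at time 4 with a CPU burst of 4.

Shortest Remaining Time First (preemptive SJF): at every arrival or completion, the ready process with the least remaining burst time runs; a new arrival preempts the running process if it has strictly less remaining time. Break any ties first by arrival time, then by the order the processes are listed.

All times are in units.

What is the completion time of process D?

8

Schedule: | A 0-4 | D 4-8 | B 8-15 | C 15-23 |
Completion: A=4  B=15  C=23  D=8
Turnaround (C−A): A=4  B=8  C=16  D=4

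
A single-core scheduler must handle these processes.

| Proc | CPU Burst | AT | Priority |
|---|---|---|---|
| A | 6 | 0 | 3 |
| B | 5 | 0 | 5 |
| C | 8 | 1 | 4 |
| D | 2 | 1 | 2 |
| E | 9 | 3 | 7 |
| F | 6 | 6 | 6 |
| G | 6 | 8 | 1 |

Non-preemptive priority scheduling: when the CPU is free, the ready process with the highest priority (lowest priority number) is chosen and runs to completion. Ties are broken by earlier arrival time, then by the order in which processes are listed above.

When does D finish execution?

8

Gantt: | A 0-6 | D 6-8 | G 8-14 | C 14-22 | B 22-27 | F 27-33 | E 33-42 |
Completion: A=6  B=27  C=22  D=8  E=42  F=33  G=14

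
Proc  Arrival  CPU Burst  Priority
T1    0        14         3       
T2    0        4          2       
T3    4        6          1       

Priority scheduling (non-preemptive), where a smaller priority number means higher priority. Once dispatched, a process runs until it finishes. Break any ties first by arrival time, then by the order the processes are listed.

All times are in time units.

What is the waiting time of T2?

Gantt: | T2 0-4 | T3 4-10 | T1 10-24 |
Completion: T1=24  T2=4  T3=10
Turnaround (C−A): T1=24  T2=4  T3=6
Waiting(T2) = turnaround − burst = 4 − 4 = 0

0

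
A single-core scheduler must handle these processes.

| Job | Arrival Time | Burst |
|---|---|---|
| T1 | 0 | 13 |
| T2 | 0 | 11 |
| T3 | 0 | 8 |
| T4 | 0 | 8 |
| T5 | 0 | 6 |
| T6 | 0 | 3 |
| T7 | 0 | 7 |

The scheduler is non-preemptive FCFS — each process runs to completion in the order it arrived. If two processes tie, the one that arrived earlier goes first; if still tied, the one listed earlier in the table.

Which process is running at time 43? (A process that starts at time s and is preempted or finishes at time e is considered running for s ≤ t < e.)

T5

Gantt: | T1 0-13 | T2 13-24 | T3 24-32 | T4 32-40 | T5 40-46 | T6 46-49 | T7 49-56 |
Completion: T1=13  T2=24  T3=32  T4=40  T5=46  T6=49  T7=56
Turnaround (C−A): T1=13  T2=24  T3=32  T4=40  T5=46  T6=49  T7=56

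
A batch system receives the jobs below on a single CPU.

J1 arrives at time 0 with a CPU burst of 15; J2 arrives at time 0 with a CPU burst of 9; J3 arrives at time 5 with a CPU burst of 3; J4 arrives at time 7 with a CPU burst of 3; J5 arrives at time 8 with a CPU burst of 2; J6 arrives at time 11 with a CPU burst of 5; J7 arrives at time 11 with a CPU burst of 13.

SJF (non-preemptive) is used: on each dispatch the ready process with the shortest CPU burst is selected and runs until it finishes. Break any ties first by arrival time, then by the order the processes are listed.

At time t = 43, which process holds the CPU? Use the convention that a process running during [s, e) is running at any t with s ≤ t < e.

J1

Timeline: | J2 0-9 | J5 9-11 | J3 11-14 | J4 14-17 | J6 17-22 | J7 22-35 | J1 35-50 |
Completion: J1=50  J2=9  J3=14  J4=17  J5=11  J6=22  J7=35
Turnaround (C−A): J1=50  J2=9  J3=9  J4=10  J5=3  J6=11  J7=24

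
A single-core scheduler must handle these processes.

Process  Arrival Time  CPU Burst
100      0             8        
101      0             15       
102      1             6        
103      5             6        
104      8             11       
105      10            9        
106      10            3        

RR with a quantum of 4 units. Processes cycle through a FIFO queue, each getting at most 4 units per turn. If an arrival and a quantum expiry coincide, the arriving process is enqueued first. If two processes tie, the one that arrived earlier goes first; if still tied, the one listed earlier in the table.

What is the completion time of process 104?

Schedule: | 100 0-4 | 101 4-8 | 102 8-12 | 100 12-16 | 103 16-20 | 104 20-24 | 101 24-28 | 105 28-32 | 106 32-35 | 102 35-37 | 103 37-39 | 104 39-43 | 101 43-47 | 105 47-51 | 104 51-54 | 101 54-57 | 105 57-58 |
Completion: 100=16  101=57  102=37  103=39  104=54  105=58  106=35

54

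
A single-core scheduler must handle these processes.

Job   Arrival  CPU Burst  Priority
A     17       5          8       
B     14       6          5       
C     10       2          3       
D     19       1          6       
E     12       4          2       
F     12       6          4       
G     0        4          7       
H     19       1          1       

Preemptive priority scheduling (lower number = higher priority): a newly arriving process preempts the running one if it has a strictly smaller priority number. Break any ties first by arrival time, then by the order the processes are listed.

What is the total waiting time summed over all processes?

37

Timeline: | G 0-4 | idle 4-10 | C 10-12 | E 12-16 | F 16-19 | H 19-20 | F 20-23 | B 23-29 | D 29-30 | A 30-35 |
Completion: A=35  B=29  C=12  D=30  E=16  F=23  G=4  H=20
Turnaround (C−A): A=18  B=15  C=2  D=11  E=4  F=11  G=4  H=1
Waiting = turnaround − burst: A=13, B=9, C=0, D=10, E=0, F=5, G=0, H=0
Total waiting = 13 + 9 + 0 + 10 + 0 + 5 + 0 + 0 = 37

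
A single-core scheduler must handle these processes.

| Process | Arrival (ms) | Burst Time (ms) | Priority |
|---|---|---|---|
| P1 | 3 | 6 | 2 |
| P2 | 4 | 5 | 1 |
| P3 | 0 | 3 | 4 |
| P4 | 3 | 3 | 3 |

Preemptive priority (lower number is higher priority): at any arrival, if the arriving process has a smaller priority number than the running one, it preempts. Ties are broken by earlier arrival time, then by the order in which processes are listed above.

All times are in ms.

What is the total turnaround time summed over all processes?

Timeline: | P3 0-3 | P1 3-4 | P2 4-9 | P1 9-14 | P4 14-17 |
Completion: P1=14  P2=9  P3=3  P4=17
Turnaround = completion − arrival: P1=11, P2=5, P3=3, P4=14
Total turnaround = 11 + 5 + 3 + 14 = 33

33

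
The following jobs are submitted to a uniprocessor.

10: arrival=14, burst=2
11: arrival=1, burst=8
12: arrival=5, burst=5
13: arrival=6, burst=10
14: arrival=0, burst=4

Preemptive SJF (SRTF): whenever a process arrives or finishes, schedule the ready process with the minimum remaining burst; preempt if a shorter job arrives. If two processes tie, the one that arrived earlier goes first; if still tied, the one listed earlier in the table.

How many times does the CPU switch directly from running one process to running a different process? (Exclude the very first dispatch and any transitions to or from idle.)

6

Timeline: | 14 0-4 | 11 4-5 | 12 5-10 | 11 10-14 | 10 14-16 | 11 16-19 | 13 19-29 |
Completion: 10=16  11=19  12=10  13=29  14=4
Turnaround (C−A): 10=2  11=18  12=5  13=23  14=4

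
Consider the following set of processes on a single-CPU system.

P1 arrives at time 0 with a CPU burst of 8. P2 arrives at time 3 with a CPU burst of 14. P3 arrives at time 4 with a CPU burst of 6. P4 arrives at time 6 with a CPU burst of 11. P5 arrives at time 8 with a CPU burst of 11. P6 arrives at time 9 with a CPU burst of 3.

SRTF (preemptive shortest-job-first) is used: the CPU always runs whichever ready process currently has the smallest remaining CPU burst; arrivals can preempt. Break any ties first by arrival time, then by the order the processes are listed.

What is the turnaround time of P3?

Timeline: | P1 0-8 | P3 8-9 | P6 9-12 | P3 12-17 | P4 17-28 | P5 28-39 | P2 39-53 |
Completion: P1=8  P2=53  P3=17  P4=28  P5=39  P6=12
Turnaround(P3) = completion − arrival = 17 − 4 = 13

13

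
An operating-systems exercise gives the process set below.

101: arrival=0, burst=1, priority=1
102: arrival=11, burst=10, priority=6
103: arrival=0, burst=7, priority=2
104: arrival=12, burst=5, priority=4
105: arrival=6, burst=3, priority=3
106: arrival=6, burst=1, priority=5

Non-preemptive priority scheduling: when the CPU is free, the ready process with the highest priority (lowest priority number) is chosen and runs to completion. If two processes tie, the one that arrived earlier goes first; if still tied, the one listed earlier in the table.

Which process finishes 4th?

106

Timeline: | 101 0-1 | 103 1-8 | 105 8-11 | 106 11-12 | 104 12-17 | 102 17-27 |
Completion: 101=1  102=27  103=8  104=17  105=11  106=12
Finish order: 101 → 103 → 105 → 106 → 104 → 102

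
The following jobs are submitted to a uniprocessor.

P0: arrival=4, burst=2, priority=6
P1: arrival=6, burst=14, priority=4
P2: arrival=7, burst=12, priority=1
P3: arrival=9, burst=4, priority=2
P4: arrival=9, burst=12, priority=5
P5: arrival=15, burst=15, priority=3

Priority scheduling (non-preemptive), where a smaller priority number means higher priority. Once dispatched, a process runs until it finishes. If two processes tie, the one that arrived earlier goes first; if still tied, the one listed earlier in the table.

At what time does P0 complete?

6

Timeline: | idle 0-4 | P0 4-6 | P1 6-20 | P2 20-32 | P3 32-36 | P5 36-51 | P4 51-63 |
Completion: P0=6  P1=20  P2=32  P3=36  P4=63  P5=51
Turnaround (C−A): P0=2  P1=14  P2=25  P3=27  P4=54  P5=36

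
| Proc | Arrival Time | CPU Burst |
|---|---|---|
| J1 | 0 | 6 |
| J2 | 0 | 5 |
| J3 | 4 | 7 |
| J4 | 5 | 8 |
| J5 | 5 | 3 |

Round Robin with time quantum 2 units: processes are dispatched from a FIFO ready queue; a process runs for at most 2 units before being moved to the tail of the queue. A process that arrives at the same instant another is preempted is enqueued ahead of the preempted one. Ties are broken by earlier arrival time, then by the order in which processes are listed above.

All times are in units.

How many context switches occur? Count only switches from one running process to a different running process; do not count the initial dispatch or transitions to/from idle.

Timeline: | J1 0-2 | J2 2-4 | J1 4-6 | J3 6-8 | J2 8-10 | J4 10-12 | J5 12-14 | J1 14-16 | J3 16-18 | J2 18-19 | J4 19-21 | J5 21-22 | J3 22-24 | J4 24-26 | J3 26-27 | J4 27-29 |
Completion: J1=16  J2=19  J3=27  J4=29  J5=22

15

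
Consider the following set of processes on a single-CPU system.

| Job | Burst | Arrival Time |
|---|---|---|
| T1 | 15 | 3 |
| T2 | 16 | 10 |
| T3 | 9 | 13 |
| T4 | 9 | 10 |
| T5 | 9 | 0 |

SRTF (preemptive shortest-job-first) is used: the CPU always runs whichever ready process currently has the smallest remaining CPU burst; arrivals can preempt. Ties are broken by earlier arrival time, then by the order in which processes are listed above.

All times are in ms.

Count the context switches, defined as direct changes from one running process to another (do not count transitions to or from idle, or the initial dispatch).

Gantt: | T5 0-9 | T1 9-10 | T4 10-19 | T3 19-28 | T1 28-42 | T2 42-58 |
Completion: T1=42  T2=58  T3=28  T4=19  T5=9
Turnaround (C−A): T1=39  T2=48  T3=15  T4=9  T5=9

5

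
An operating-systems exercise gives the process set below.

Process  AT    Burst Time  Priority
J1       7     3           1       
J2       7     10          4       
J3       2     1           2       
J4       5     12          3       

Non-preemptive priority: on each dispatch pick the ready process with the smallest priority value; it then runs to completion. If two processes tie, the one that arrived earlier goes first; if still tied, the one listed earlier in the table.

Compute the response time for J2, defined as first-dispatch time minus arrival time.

Timeline: | idle 0-2 | J3 2-3 | idle 3-5 | J4 5-17 | J1 17-20 | J2 20-30 |
Completion: J1=20  J2=30  J3=3  J4=17
Turnaround (C−A): J1=13  J2=23  J3=1  J4=12
Response(J2) = first start − arrival = 20 − 7 = 13

13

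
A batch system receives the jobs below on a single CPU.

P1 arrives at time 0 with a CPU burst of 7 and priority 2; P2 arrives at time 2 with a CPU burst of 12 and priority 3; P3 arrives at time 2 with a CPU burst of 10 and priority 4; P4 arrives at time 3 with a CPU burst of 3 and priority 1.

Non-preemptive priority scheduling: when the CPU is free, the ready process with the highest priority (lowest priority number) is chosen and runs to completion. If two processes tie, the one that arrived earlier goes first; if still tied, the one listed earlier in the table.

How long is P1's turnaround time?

7

Gantt: | P1 0-7 | P4 7-10 | P2 10-22 | P3 22-32 |
Completion: P1=7  P2=22  P3=32  P4=10
Turnaround (C−A): P1=7  P2=20  P3=30  P4=7
Turnaround(P1) = completion − arrival = 7 − 0 = 7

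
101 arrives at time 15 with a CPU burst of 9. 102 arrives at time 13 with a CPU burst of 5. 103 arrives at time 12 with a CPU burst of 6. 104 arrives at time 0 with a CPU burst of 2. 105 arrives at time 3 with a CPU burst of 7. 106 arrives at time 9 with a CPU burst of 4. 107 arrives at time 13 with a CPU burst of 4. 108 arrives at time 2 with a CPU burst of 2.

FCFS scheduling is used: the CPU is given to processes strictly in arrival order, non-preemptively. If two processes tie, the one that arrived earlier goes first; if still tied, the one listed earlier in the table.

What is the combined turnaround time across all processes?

81

Timeline: | 104 0-2 | 108 2-4 | 105 4-11 | 106 11-15 | 103 15-21 | 102 21-26 | 107 26-30 | 101 30-39 |
Completion: 101=39  102=26  103=21  104=2  105=11  106=15  107=30  108=4
Turnaround (C−A): 101=24  102=13  103=9  104=2  105=8  106=6  107=17  108=2
Turnaround = completion − arrival: 101=24, 102=13, 103=9, 104=2, 105=8, 106=6, 107=17, 108=2
Total turnaround = 24 + 13 + 9 + 2 + 8 + 6 + 17 + 2 = 81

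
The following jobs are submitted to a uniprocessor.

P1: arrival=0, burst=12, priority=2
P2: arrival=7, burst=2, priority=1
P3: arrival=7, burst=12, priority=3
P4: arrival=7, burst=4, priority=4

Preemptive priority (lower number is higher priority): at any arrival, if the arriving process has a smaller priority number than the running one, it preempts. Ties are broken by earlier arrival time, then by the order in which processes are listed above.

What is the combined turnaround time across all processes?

Timeline: | P1 0-7 | P2 7-9 | P1 9-14 | P3 14-26 | P4 26-30 |
Completion: P1=14  P2=9  P3=26  P4=30
Turnaround (C−A): P1=14  P2=2  P3=19  P4=23
Turnaround = completion − arrival: P1=14, P2=2, P3=19, P4=23
Total turnaround = 14 + 2 + 19 + 23 = 58

58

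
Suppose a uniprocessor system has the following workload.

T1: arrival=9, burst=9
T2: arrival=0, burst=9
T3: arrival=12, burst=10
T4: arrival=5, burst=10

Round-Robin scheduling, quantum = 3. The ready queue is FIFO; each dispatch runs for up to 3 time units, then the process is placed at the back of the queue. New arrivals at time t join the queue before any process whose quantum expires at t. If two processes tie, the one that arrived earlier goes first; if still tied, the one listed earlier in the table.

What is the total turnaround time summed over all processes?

Timeline: | T2 0-6 | T4 6-9 | T2 9-12 | T1 12-15 | T4 15-18 | T3 18-21 | T1 21-24 | T4 24-27 | T3 27-30 | T1 30-33 | T4 33-34 | T3 34-38 |
Completion: T1=33  T2=12  T3=38  T4=34
Turnaround = completion − arrival: T1=24, T2=12, T3=26, T4=29
Total turnaround = 24 + 12 + 26 + 29 = 91

91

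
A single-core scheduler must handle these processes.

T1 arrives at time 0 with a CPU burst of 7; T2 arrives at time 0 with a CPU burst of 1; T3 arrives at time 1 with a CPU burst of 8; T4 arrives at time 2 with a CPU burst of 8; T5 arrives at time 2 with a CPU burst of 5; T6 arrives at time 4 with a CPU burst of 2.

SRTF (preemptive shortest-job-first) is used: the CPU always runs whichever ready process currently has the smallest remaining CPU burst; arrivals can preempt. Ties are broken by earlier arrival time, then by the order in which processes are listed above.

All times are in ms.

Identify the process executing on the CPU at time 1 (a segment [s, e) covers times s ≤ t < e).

Timeline: | T2 0-1 | T1 1-2 | T5 2-4 | T6 4-6 | T5 6-9 | T1 9-15 | T3 15-23 | T4 23-31 |
Completion: T1=15  T2=1  T3=23  T4=31  T5=9  T6=6
Turnaround (C−A): T1=15  T2=1  T3=22  T4=29  T5=7  T6=2

T1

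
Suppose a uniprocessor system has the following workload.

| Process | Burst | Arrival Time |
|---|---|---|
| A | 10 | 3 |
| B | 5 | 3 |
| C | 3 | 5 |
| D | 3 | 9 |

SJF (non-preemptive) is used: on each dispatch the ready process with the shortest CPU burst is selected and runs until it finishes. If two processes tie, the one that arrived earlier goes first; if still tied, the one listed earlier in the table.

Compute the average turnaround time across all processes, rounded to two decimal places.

Gantt: | idle 0-3 | B 3-8 | C 8-11 | D 11-14 | A 14-24 |
Completion: A=24  B=8  C=11  D=14
Turnaround (C−A): A=21  B=5  C=6  D=5
Turnaround times: A=21, B=5, C=6, D=5
Average turnaround = (21+5+6+5) / 4 = 37/4 = 9.25

9.25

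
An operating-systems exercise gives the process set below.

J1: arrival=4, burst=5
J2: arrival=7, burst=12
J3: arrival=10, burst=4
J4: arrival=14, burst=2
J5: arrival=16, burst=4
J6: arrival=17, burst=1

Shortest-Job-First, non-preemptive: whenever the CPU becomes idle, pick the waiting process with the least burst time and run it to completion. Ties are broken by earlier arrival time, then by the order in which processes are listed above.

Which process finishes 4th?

Gantt: | idle 0-4 | J1 4-9 | J2 9-21 | J6 21-22 | J4 22-24 | J3 24-28 | J5 28-32 |
Completion: J1=9  J2=21  J3=28  J4=24  J5=32  J6=22
Finish order: J1 → J2 → J6 → J4 → J3 → J5

J4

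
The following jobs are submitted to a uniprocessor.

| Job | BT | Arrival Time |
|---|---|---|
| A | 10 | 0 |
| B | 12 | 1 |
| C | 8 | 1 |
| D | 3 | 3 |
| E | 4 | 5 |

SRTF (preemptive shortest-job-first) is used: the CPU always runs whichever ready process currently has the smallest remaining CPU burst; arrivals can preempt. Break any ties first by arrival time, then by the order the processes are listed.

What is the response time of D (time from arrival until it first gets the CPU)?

Timeline: | A 0-1 | C 1-3 | D 3-6 | E 6-10 | C 10-16 | A 16-25 | B 25-37 |
Completion: A=25  B=37  C=16  D=6  E=10
Turnaround (C−A): A=25  B=36  C=15  D=3  E=5
Response(D) = first start − arrival = 3 − 3 = 0

0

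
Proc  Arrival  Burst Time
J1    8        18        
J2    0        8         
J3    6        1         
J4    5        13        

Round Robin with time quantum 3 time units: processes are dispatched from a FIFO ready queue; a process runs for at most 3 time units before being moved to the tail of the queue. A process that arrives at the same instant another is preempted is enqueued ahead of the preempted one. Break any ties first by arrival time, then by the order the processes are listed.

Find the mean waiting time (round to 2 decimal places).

9.25

Timeline: | J2 0-6 | J4 6-9 | J3 9-10 | J2 10-12 | J1 12-15 | J4 15-18 | J1 18-21 | J4 21-24 | J1 24-27 | J4 27-30 | J1 30-33 | J4 33-34 | J1 34-40 |
Completion: J1=40  J2=12  J3=10  J4=34
Waiting times: J1=14, J2=4, J3=3, J4=16
Average waiting = (14+4+3+16) / 4 = 37/4 = 9.25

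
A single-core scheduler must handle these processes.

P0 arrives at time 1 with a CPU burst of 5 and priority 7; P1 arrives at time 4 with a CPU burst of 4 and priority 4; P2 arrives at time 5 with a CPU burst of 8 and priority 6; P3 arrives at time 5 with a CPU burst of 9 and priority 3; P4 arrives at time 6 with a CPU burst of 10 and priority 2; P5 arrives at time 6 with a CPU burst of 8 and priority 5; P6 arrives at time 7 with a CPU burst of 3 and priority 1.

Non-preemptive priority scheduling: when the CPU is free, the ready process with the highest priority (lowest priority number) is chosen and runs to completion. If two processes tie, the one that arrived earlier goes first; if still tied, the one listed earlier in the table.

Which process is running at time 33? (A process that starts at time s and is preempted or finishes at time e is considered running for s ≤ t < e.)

P5

Timeline: | idle 0-1 | P0 1-6 | P4 6-16 | P6 16-19 | P3 19-28 | P1 28-32 | P5 32-40 | P2 40-48 |
Completion: P0=6  P1=32  P2=48  P3=28  P4=16  P5=40  P6=19
Turnaround (C−A): P0=5  P1=28  P2=43  P3=23  P4=10  P5=34  P6=12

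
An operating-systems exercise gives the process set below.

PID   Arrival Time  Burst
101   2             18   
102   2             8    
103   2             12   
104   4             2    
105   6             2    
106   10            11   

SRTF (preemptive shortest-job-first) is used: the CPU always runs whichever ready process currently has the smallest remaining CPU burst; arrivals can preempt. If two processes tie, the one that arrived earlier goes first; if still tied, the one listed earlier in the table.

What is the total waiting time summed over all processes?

Gantt: | idle 0-2 | 102 2-4 | 104 4-6 | 105 6-8 | 102 8-14 | 106 14-25 | 103 25-37 | 101 37-55 |
Completion: 101=55  102=14  103=37  104=6  105=8  106=25
Waiting = turnaround − burst: 101=35, 102=4, 103=23, 104=0, 105=0, 106=4
Total waiting = 35 + 4 + 23 + 0 + 0 + 4 = 66

66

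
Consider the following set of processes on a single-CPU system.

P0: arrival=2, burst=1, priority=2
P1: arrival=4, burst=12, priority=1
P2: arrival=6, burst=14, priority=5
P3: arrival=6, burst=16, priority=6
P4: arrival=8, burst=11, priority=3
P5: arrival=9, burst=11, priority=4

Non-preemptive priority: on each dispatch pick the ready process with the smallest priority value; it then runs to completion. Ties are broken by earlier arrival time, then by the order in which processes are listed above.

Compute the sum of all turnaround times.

169

Timeline: | idle 0-2 | P0 2-3 | idle 3-4 | P1 4-16 | P4 16-27 | P5 27-38 | P2 38-52 | P3 52-68 |
Completion: P0=3  P1=16  P2=52  P3=68  P4=27  P5=38
Turnaround (C−A): P0=1  P1=12  P2=46  P3=62  P4=19  P5=29
Turnaround = completion − arrival: P0=1, P1=12, P2=46, P3=62, P4=19, P5=29
Total turnaround = 1 + 12 + 46 + 62 + 19 + 29 = 169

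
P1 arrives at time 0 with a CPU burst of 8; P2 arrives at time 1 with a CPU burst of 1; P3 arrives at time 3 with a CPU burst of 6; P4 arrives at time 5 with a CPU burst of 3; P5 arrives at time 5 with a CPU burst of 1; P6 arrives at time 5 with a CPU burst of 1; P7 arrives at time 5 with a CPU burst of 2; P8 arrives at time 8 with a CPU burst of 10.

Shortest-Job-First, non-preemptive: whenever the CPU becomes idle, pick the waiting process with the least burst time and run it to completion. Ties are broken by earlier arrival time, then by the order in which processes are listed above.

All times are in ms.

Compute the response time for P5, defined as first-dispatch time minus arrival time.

Schedule: | P1 0-8 | P2 8-9 | P5 9-10 | P6 10-11 | P7 11-13 | P4 13-16 | P3 16-22 | P8 22-32 |
Completion: P1=8  P2=9  P3=22  P4=16  P5=10  P6=11  P7=13  P8=32
Response(P5) = first start − arrival = 9 − 5 = 4

4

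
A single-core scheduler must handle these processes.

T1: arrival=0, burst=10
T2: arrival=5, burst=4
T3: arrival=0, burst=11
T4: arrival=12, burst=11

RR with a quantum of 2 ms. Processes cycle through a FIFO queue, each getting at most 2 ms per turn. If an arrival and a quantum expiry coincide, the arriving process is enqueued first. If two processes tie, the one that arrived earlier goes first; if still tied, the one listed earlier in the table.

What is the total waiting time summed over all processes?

Schedule: | T1 0-2 | T3 2-4 | T1 4-6 | T3 6-8 | T2 8-10 | T1 10-12 | T3 12-14 | T2 14-16 | T4 16-18 | T1 18-20 | T3 20-22 | T4 22-24 | T1 24-26 | T3 26-28 | T4 28-30 | T3 30-31 | T4 31-36 |
Completion: T1=26  T2=16  T3=31  T4=36
Waiting = turnaround − burst: T1=16, T2=7, T3=20, T4=13
Total waiting = 16 + 7 + 20 + 13 = 56

56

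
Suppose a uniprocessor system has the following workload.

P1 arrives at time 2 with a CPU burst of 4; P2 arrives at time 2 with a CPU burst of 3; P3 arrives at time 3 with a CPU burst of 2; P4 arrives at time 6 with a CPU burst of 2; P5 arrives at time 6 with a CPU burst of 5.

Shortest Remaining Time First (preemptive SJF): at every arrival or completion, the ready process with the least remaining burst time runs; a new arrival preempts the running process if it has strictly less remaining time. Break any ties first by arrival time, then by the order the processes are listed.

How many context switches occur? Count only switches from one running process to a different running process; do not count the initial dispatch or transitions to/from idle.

Gantt: | idle 0-2 | P2 2-5 | P3 5-7 | P4 7-9 | P1 9-13 | P5 13-18 |
Completion: P1=13  P2=5  P3=7  P4=9  P5=18

4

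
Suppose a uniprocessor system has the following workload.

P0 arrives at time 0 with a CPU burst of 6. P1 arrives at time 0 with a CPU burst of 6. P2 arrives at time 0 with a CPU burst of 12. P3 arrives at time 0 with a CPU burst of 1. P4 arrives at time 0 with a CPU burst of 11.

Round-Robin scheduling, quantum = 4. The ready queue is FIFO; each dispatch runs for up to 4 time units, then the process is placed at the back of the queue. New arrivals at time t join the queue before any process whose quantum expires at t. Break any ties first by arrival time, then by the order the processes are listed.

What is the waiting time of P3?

12

Schedule: | P0 0-4 | P1 4-8 | P2 8-12 | P3 12-13 | P4 13-17 | P0 17-19 | P1 19-21 | P2 21-25 | P4 25-29 | P2 29-33 | P4 33-36 |
Completion: P0=19  P1=21  P2=33  P3=13  P4=36
Turnaround (C−A): P0=19  P1=21  P2=33  P3=13  P4=36
Waiting(P3) = turnaround − burst = 13 − 1 = 12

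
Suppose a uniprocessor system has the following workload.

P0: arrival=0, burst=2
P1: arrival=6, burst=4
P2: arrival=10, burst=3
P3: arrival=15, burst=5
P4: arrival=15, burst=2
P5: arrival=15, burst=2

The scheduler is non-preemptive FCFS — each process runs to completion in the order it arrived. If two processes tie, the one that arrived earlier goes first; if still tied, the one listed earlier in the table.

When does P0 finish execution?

Gantt: | P0 0-2 | idle 2-6 | P1 6-10 | P2 10-13 | idle 13-15 | P3 15-20 | P4 20-22 | P5 22-24 |
Completion: P0=2  P1=10  P2=13  P3=20  P4=22  P5=24
Turnaround (C−A): P0=2  P1=4  P2=3  P3=5  P4=7  P5=9

2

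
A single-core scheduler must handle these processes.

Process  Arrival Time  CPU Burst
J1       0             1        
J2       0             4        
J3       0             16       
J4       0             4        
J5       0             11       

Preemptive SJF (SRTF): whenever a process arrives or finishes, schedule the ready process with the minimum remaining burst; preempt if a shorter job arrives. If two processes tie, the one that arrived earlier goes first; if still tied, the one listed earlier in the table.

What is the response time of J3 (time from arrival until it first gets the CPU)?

Timeline: | J1 0-1 | J2 1-5 | J4 5-9 | J5 9-20 | J3 20-36 |
Completion: J1=1  J2=5  J3=36  J4=9  J5=20
Response(J3) = first start − arrival = 20 − 0 = 20

20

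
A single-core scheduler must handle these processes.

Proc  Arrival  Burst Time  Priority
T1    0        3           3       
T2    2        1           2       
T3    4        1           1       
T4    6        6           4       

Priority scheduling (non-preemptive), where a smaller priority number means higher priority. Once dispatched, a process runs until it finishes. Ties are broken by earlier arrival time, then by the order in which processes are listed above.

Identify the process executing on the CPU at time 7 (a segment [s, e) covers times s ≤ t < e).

Gantt: | T1 0-3 | T2 3-4 | T3 4-5 | idle 5-6 | T4 6-12 |
Completion: T1=3  T2=4  T3=5  T4=12
Turnaround (C−A): T1=3  T2=2  T3=1  T4=6

T4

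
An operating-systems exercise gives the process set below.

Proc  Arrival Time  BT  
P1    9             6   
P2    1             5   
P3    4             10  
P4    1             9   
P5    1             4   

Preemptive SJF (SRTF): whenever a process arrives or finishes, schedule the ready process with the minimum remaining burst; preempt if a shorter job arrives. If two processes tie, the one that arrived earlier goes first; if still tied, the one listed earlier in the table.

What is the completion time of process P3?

35

Schedule: | idle 0-1 | P5 1-5 | P2 5-10 | P1 10-16 | P4 16-25 | P3 25-35 |
Completion: P1=16  P2=10  P3=35  P4=25  P5=5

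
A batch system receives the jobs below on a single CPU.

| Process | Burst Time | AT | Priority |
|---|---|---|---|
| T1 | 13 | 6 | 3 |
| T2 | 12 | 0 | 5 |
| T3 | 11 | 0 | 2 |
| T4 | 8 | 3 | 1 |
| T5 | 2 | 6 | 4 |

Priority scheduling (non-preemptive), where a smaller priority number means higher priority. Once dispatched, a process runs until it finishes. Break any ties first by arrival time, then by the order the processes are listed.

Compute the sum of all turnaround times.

127

Gantt: | T3 0-11 | T4 11-19 | T1 19-32 | T5 32-34 | T2 34-46 |
Completion: T1=32  T2=46  T3=11  T4=19  T5=34
Turnaround = completion − arrival: T1=26, T2=46, T3=11, T4=16, T5=28
Total turnaround = 26 + 46 + 11 + 16 + 28 = 127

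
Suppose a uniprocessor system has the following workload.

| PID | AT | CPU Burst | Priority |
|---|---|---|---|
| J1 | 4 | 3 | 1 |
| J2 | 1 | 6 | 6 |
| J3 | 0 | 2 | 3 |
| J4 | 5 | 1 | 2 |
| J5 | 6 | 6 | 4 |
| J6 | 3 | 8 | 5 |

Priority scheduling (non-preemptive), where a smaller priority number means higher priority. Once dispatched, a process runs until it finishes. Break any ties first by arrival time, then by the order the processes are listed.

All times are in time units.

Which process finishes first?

J3

Schedule: | J3 0-2 | J2 2-8 | J1 8-11 | J4 11-12 | J5 12-18 | J6 18-26 |
Completion: J1=11  J2=8  J3=2  J4=12  J5=18  J6=26
Turnaround (C−A): J1=7  J2=7  J3=2  J4=7  J5=12  J6=23
Finish order: J3 → J2 → J1 → J4 → J5 → J6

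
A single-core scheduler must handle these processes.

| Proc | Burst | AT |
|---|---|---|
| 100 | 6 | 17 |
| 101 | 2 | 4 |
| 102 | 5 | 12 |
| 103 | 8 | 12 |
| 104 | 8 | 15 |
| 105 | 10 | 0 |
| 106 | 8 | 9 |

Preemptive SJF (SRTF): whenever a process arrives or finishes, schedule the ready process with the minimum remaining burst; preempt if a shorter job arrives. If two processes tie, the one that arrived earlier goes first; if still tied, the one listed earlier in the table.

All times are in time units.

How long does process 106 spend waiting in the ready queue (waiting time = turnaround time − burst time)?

14

Gantt: | 105 0-4 | 101 4-6 | 105 6-12 | 102 12-17 | 100 17-23 | 106 23-31 | 103 31-39 | 104 39-47 |
Completion: 100=23  101=6  102=17  103=39  104=47  105=12  106=31
Waiting(106) = turnaround − burst = 22 − 8 = 14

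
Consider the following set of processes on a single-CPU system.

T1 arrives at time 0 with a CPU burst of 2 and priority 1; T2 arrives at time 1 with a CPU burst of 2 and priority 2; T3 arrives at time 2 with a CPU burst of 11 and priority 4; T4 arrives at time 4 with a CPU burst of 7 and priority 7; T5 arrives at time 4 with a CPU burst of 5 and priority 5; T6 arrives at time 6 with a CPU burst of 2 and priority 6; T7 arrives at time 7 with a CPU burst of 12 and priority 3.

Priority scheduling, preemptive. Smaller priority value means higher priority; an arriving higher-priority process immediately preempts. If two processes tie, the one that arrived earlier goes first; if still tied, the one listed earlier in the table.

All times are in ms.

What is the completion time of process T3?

Schedule: | T1 0-2 | T2 2-4 | T3 4-7 | T7 7-19 | T3 19-27 | T5 27-32 | T6 32-34 | T4 34-41 |
Completion: T1=2  T2=4  T3=27  T4=41  T5=32  T6=34  T7=19
Turnaround (C−A): T1=2  T2=3  T3=25  T4=37  T5=28  T6=28  T7=12

27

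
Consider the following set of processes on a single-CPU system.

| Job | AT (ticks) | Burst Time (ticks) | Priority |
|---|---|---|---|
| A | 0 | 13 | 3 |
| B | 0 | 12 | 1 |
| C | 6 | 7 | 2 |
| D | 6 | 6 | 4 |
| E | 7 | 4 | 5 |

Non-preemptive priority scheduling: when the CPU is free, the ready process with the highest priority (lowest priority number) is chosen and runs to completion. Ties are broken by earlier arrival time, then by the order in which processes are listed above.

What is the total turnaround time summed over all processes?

Timeline: | B 0-12 | C 12-19 | A 19-32 | D 32-38 | E 38-42 |
Completion: A=32  B=12  C=19  D=38  E=42
Turnaround = completion − arrival: A=32, B=12, C=13, D=32, E=35
Total turnaround = 32 + 12 + 13 + 32 + 35 = 124

124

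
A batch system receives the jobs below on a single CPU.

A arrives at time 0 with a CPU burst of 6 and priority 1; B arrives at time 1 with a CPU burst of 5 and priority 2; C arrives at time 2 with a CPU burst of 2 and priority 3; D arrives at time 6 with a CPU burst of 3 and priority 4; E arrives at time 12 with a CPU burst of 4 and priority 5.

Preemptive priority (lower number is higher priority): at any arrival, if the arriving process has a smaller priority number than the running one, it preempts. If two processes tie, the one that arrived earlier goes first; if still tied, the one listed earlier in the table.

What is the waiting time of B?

Gantt: | A 0-6 | B 6-11 | C 11-13 | D 13-16 | E 16-20 |
Completion: A=6  B=11  C=13  D=16  E=20
Waiting(B) = turnaround − burst = 10 − 5 = 5

5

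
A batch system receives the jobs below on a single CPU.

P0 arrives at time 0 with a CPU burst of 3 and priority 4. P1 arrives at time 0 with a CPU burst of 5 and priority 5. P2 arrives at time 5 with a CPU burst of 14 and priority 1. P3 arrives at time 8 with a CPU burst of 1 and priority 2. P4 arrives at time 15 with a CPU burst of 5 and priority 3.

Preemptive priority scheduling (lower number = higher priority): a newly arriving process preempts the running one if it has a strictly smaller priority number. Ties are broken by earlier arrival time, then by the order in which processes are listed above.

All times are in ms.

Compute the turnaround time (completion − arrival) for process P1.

28

Schedule: | P0 0-3 | P1 3-5 | P2 5-19 | P3 19-20 | P4 20-25 | P1 25-28 |
Completion: P0=3  P1=28  P2=19  P3=20  P4=25
Turnaround(P1) = completion − arrival = 28 − 0 = 28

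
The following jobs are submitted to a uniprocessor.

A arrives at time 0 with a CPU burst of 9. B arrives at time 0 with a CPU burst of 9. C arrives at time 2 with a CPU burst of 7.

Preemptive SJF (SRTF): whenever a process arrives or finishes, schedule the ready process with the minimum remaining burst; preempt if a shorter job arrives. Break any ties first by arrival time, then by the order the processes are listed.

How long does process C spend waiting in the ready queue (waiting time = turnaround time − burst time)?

Gantt: | A 0-9 | C 9-16 | B 16-25 |
Completion: A=9  B=25  C=16
Turnaround (C−A): A=9  B=25  C=14
Waiting(C) = turnaround − burst = 14 − 7 = 7

7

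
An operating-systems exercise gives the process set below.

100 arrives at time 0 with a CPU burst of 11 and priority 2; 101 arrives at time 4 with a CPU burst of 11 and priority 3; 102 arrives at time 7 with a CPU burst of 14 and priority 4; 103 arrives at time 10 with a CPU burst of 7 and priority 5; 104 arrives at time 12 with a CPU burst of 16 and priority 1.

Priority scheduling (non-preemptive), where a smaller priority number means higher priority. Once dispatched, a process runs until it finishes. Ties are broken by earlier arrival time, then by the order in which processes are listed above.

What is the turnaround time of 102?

45

Timeline: | 100 0-11 | 101 11-22 | 104 22-38 | 102 38-52 | 103 52-59 |
Completion: 100=11  101=22  102=52  103=59  104=38
Turnaround (C−A): 100=11  101=18  102=45  103=49  104=26
Turnaround(102) = completion − arrival = 52 − 7 = 45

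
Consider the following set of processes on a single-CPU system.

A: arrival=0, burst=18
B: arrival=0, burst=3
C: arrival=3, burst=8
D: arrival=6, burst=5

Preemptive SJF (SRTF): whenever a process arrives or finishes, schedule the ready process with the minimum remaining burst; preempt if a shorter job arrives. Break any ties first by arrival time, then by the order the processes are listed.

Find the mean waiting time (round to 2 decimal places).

Timeline: | B 0-3 | C 3-11 | D 11-16 | A 16-34 |
Completion: A=34  B=3  C=11  D=16
Turnaround (C−A): A=34  B=3  C=8  D=10
Waiting times: A=16, B=0, C=0, D=5
Average waiting = (16+0+0+5) / 4 = 21/4 = 5.25

5.25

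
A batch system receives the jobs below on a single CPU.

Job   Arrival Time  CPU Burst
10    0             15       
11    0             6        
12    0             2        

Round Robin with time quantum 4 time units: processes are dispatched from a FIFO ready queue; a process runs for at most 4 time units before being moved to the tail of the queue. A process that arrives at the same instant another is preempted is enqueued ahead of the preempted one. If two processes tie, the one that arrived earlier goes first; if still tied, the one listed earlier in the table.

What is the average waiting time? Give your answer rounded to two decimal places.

8.67

Schedule: | 10 0-4 | 11 4-8 | 12 8-10 | 10 10-14 | 11 14-16 | 10 16-23 |
Completion: 10=23  11=16  12=10
Turnaround (C−A): 10=23  11=16  12=10
Waiting times: 10=8, 11=10, 12=8
Average waiting = (8+10+8) / 3 = 26/3 = 8.67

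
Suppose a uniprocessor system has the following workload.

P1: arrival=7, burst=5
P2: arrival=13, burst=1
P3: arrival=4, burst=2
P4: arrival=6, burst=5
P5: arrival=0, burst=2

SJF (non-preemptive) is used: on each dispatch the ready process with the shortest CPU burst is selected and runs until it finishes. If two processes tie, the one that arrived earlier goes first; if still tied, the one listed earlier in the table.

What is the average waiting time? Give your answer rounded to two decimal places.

1.40

Schedule: | P5 0-2 | idle 2-4 | P3 4-6 | P4 6-11 | P1 11-16 | P2 16-17 |
Completion: P1=16  P2=17  P3=6  P4=11  P5=2
Turnaround (C−A): P1=9  P2=4  P3=2  P4=5  P5=2
Waiting times: P1=4, P2=3, P3=0, P4=0, P5=0
Average waiting = (4+3+0+0+0) / 5 = 7/5 = 1.40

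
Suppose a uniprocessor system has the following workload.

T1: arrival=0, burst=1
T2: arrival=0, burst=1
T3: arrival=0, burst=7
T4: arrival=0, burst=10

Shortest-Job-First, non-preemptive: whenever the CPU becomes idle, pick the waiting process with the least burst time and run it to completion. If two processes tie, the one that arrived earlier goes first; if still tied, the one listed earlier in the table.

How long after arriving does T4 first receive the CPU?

Schedule: | T1 0-1 | T2 1-2 | T3 2-9 | T4 9-19 |
Completion: T1=1  T2=2  T3=9  T4=19
Turnaround (C−A): T1=1  T2=2  T3=9  T4=19
Response(T4) = first start − arrival = 9 − 0 = 9

9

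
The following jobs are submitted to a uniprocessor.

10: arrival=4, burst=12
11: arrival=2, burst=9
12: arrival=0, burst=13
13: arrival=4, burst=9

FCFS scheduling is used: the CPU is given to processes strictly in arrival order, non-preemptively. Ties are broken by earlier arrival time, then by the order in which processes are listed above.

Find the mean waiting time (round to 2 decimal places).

Timeline: | 12 0-13 | 11 13-22 | 10 22-34 | 13 34-43 |
Completion: 10=34  11=22  12=13  13=43
Turnaround (C−A): 10=30  11=20  12=13  13=39
Waiting times: 10=18, 11=11, 12=0, 13=30
Average waiting = (18+11+0+30) / 4 = 59/4 = 14.75

14.75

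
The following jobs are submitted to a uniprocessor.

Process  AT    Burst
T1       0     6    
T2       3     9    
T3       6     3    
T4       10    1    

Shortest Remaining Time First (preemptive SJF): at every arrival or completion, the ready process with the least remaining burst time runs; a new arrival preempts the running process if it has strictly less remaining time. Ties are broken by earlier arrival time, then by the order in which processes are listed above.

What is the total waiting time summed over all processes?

Gantt: | T1 0-6 | T3 6-9 | T2 9-10 | T4 10-11 | T2 11-19 |
Completion: T1=6  T2=19  T3=9  T4=11
Turnaround (C−A): T1=6  T2=16  T3=3  T4=1
Waiting = turnaround − burst: T1=0, T2=7, T3=0, T4=0
Total waiting = 0 + 7 + 0 + 0 = 7

7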